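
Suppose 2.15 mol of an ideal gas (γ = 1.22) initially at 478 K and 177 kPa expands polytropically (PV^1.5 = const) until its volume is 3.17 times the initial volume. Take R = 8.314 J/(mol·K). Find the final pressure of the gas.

V₁ = nRT₁/P₁ = 2.15×8.314×478/177 = 48.3 L.
Polytropic n=1.5: T₂ = T₁(V₁/V₂)^(n−1) = 478×(0.315)^0.50 = 268 K; P₂ = P₁(V₁/V₂)^n = 31.4 kPa.

31.4 kPa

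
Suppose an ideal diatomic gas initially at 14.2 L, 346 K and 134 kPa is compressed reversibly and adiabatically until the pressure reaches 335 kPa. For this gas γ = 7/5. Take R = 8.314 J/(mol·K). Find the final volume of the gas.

7.38 L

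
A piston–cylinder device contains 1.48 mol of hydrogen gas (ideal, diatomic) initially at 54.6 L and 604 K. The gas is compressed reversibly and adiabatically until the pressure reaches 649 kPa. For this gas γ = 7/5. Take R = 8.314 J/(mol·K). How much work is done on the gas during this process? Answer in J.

P₁ = nRT₁/V₁ = 1.48×8.314×604/54.6 = 136 kPa.
Adiabatic: T₂/T₁ = (P₂/P₁)^((γ−1)/γ) ⇒ T₂ = 604×(4.77)^0.286 = 944 K; V₂ = 17.9 L.
ΔU = nCvΔT = 1.48×20.8×(944−604) = 10500 J.
Q = 0 for an adiabatic process, so W = −ΔU = -10500 J.
Work done on the gas = −W_by = 10500 J.

10500 J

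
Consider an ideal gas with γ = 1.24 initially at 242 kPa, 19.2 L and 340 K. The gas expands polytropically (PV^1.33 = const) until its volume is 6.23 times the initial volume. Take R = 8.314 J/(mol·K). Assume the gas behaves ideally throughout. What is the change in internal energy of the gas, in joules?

n = P₁V₁/(RT₁) = 242×19.2/(8.314×340) = 1.64 mol.
Polytropic n=1.33: T₂ = T₁(V₁/V₂)^(n−1) = 340×(0.161)^0.33 = 186 K; P₂ = P₁(V₁/V₂)^n = 21.2 kPa.
For an ideal gas ΔU = nCvΔT with Cv = R/(γ−1) = 34.6 J/(mol·K).
ΔU = 1.64×34.6×(186−340) = -8770 J.

-8770 J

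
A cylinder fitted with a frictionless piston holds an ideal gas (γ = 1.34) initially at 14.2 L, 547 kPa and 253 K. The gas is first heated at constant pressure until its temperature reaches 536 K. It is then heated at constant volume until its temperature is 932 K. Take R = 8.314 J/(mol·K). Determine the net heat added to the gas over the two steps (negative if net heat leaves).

n = P₁V₁/(RT₁) = 547×14.2/(8.314×253) = 3.69 mol.
Step 1 — Isobaric: P stays 547 kPa; V/T = const ⇒ T₂ = 536 K, V₂ = 30.1 L.
W = PΔV = 547×(30.1−14.2) kPa·L = 8690 J.
ΔU = nCvΔT = 3.69×24.5×(536−253) = 25600 J.
Q = ΔU + W = nCpΔT = 34200 J.
State after step 1: P = 547 kPa, V = 30.1 L, T = 536 K.
Step 2 — Isochoric: V stays 30.1 L; P/T = const ⇒ T₂ = 932 K, P₂ = 951 kPa.
W = 0 (no volume change).
ΔU = nCvΔT = 3.69×24.5×(932−536) = 35800 J.
Q = ΔU = 35800 J.
Net over both steps: W = 8690 J, Q = 70000 J, ΔU = 61300 J.

70000 J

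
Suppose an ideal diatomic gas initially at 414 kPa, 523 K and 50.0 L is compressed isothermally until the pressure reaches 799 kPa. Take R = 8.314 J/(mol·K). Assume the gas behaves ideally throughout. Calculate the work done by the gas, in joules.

n = P₁V₁/(RT₁) = 414×50.0/(8.314×523) = 4.76 mol.
Isothermal: T stays 523 K; PV = const ⇒ V₂ = 25.9 L, P₂ = 799 kPa.
W = nRT ln(V₂/V₁) = 4.76×8.314×523×ln(0.518) = -13600 J.

-13600 J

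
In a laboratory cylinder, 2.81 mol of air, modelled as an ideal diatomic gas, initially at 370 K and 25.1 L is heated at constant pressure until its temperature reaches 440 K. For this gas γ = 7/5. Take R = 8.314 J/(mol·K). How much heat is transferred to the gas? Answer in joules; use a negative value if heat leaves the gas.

P₁ = nRT₁/V₁ = 2.81×8.314×370/25.1 = 344 kPa.
Isobaric: P stays 344 kPa; V/T = const ⇒ T₂ = 440 K, V₂ = 29.8 L.
W = PΔV = 344×(29.8−25.1) kPa·L = 1640 J.
ΔU = nCvΔT = 2.81×20.8×(440−370) = 4090 J.
Q = ΔU + W = nCpΔT = 5720 J.

5720 J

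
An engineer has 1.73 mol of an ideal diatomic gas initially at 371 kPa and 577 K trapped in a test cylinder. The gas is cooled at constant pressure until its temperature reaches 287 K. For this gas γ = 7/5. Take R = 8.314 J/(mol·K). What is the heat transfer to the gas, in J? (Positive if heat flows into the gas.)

-14600 J

V₁ = nRT₁/P₁ = 1.73×8.314×577/371 = 22.4 L.
Isobaric: P stays 371 kPa; V/T = const ⇒ T₂ = 287 K, V₂ = 11.1 L.
W = PΔV = 371×(11.1−22.4) kPa·L = -4170 J.
ΔU = nCvΔT = 1.73×20.8×(287−577) = -10400 J.
Q = ΔU + W = nCpΔT = -14600 J.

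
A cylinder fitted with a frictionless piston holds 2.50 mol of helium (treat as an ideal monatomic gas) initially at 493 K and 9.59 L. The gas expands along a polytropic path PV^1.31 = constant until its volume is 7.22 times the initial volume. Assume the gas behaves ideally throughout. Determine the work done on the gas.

P₁ = nRT₁/V₁ = 2.50×8.314×493/9.59 = 1070 kPa.
Polytropic n=1.31: T₂ = T₁(V₁/V₂)^(n−1) = 493×(0.139)^0.31 = 267 K; P₂ = P₁(V₁/V₂)^n = 80.2 kPa.
W = (P₁V₁−P₂V₂)/(n−1) = (1070×9.59−80.2×69.2)/0.31 = 15100 J.
Work done on the gas = −W_by = -15100 J.

-15100 J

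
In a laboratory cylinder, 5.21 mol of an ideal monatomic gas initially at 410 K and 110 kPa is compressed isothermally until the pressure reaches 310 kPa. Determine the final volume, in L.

V₁ = nRT₁/P₁ = 5.21×8.314×410/110 = 161 L.
Isothermal: T stays 410 K; PV = const ⇒ V₂ = 57.3 L, P₂ = 310 kPa.

57.3 L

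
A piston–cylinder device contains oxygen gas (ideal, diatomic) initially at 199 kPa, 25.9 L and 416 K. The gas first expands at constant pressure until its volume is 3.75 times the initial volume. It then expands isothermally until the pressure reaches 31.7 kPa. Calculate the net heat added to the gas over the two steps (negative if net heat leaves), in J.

n = P₁V₁/(RT₁) = 199×25.9/(8.314×416) = 1.49 mol.
Step 1 — Isobaric: P stays 199 kPa; V/T = const ⇒ T₂ = 1560 K, V₂ = 97.1 L.
W = PΔV = 199×(97.1−25.9) kPa·L = 14200 J.
ΔU = nCvΔT = 1.49×20.8×(1560−416) = 35400 J.
Q = ΔU + W = nCpΔT = 49600 J.
State after step 1: P = 199 kPa, V = 97.1 L, T = 1560 K.
Step 2 — Isothermal: T stays 1560 K; PV = const ⇒ V₂ = 610 L, P₂ = 31.7 kPa.
ΔU = 0 (ideal gas, T constant).
W = nRT ln(V₂/V₁) = 1.49×8.314×1560×ln(6.28) = 35500 J.
Q = ΔU + W = 35500 J.
Net over both steps: W = 49700 J, Q = 85100 J, ΔU = 35400 J.

85100 J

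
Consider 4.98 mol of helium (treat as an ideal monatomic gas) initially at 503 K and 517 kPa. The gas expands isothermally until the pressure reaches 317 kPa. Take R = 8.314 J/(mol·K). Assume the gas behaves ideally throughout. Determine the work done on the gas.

-10200 J

V₁ = nRT₁/P₁ = 4.98×8.314×503/517 = 40.3 L.
Isothermal: T stays 503 K; PV = const ⇒ V₂ = 65.7 L, P₂ = 317 kPa.
W = nRT ln(V₂/V₁) = 4.98×8.314×503×ln(1.63) = 10200 J.
Work done on the gas = −W_by = -10200 J.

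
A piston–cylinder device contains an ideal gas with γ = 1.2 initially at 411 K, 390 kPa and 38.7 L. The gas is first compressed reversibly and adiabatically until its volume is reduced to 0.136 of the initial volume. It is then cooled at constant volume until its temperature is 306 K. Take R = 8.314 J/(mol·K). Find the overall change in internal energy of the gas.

-19300 J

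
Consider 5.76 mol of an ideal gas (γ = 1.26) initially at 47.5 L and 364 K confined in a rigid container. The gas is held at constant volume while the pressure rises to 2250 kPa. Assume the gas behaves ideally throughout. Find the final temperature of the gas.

P₁ = nRT₁/V₁ = 5.76×8.314×364/47.5 = 367 kPa.
Isochoric: V stays 47.5 L; P/T = const ⇒ T₂ = 2230 K, P₂ = 2250 kPa.

2230 K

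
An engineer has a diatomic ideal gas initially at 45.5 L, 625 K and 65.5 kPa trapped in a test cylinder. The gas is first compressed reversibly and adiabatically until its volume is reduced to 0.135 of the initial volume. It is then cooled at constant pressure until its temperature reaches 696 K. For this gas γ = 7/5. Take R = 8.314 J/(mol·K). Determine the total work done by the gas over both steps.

-12500 J

n = P₁V₁/(RT₁) = 65.5×45.5/(8.314×625) = 0.574 mol.
Step 1 — Adiabatic: TV^(γ−1) = const ⇒ T₂ = 625×(7.41)^0.400 = 1390 K; PV^γ = const ⇒ P₂ = 1080 kPa.
ΔU = nCvΔT = 0.574×20.8×(1390−625) = 9150 J.
Q = 0 for an adiabatic process, so W = −ΔU = -9150 J.
State after step 1: P = 1080 kPa, V = 6.14 L, T = 1390 K.
Step 2 — Isobaric: P stays 1080 kPa; V/T = const ⇒ T₂ = 696 K, V₂ = 3.07 L.
W = PΔV = 1080×(3.07−6.14) kPa·L = -3320 J.
ΔU = nCvΔT = 0.574×20.8×(696−1390) = -8300 J.
Q = ΔU + W = nCpΔT = -11600 J.
Net over both steps: W = -12500 J, Q = -11600 J, ΔU = 846 J.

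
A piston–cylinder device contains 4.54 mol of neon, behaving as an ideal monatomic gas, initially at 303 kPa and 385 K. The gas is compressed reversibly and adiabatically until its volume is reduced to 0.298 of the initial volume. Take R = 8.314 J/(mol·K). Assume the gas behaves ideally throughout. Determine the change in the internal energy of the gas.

27100 J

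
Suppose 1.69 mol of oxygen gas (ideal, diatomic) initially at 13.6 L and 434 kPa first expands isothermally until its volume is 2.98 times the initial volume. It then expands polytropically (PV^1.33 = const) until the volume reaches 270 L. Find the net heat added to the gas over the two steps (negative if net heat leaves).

7900 J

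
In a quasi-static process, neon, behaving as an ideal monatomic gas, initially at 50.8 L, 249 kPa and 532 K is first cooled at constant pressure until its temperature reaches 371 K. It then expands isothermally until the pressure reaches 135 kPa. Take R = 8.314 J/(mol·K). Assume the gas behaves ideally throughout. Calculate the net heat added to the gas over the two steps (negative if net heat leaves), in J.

n = P₁V₁/(RT₁) = 249×50.8/(8.314×532) = 2.86 mol.
Step 1 — Isobaric: P stays 249 kPa; V/T = const ⇒ T₂ = 371 K, V₂ = 35.4 L.
W = PΔV = 249×(35.4−50.8) kPa·L = -3830 J.
ΔU = nCvΔT = 2.86×12.5×(371−532) = -5740 J.
Q = ΔU + W = nCpΔT = -9570 J.
State after step 1: P = 249 kPa, V = 35.4 L, T = 371 K.
Step 2 — Isothermal: T stays 371 K; PV = const ⇒ V₂ = 65.3 L, P₂ = 135 kPa.
ΔU = 0 (ideal gas, T constant).
W = nRT ln(V₂/V₁) = 2.86×8.314×371×ln(1.84) = 5400 J.
Q = ΔU + W = 5400 J.
Net over both steps: W = 1570 J, Q = -4170 J, ΔU = -5740 J.

-4170 J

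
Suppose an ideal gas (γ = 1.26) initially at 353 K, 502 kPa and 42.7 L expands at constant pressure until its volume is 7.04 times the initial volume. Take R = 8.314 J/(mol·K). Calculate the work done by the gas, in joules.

129000 J

n = P₁V₁/(RT₁) = 502×42.7/(8.314×353) = 7.30 mol.
Isobaric: P stays 502 kPa; V/T = const ⇒ T₂ = 2490 K, V₂ = 301 L.
W = PΔV = 502×(301−42.7) kPa·L = 129000 J.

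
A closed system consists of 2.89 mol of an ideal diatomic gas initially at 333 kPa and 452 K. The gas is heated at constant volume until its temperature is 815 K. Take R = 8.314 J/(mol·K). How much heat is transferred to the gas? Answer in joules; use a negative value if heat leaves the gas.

V₁ = nRT₁/P₁ = 2.89×8.314×452/333 = 32.6 L.
Isochoric: V stays 32.6 L; P/T = const ⇒ T₂ = 815 K, P₂ = 600 kPa.
W = 0 (no volume change).
ΔU = nCvΔT = 2.89×20.8×(815−452) = 21800 J.
Q = ΔU = 21800 J.

21800 J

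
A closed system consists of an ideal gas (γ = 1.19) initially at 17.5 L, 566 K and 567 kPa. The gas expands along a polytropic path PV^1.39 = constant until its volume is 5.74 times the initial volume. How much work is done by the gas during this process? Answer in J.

12600 J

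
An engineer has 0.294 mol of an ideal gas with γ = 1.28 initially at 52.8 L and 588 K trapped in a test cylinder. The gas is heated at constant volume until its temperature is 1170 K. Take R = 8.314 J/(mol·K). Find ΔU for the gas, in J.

P₁ = nRT₁/V₁ = 0.294×8.314×588/52.8 = 27.2 kPa.
Isochoric: V stays 52.8 L; P/T = const ⇒ T₂ = 1170 K, P₂ = 54.2 kPa.
For an ideal gas ΔU = nCvΔT with Cv = R/(γ−1) = 29.7 J/(mol·K).
ΔU = 0.294×29.7×(1170−588) = 5080 J.

5080 J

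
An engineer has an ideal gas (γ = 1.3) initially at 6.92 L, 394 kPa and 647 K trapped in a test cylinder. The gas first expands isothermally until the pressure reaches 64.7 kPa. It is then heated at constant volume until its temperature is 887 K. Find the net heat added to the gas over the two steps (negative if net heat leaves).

8300 J

n = P₁V₁/(RT₁) = 394×6.92/(8.314×647) = 0.507 mol.
Step 1 — Isothermal: T stays 647 K; PV = const ⇒ V₂ = 42.1 L, P₂ = 64.7 kPa.
ΔU = 0 (ideal gas, T constant).
W = nRT ln(V₂/V₁) = 0.507×8.314×647×ln(6.09) = 4930 J.
Q = ΔU + W = 4930 J.
State after step 1: P = 64.7 kPa, V = 42.1 L, T = 647 K.
Step 2 — Isochoric: V stays 42.1 L; P/T = const ⇒ T₂ = 887 K, P₂ = 88.7 kPa.
W = 0 (no volume change).
ΔU = nCvΔT = 0.507×27.7×(887−647) = 3370 J.
Q = ΔU = 3370 J.
Net over both steps: W = 4930 J, Q = 8300 J, ΔU = 3370 J.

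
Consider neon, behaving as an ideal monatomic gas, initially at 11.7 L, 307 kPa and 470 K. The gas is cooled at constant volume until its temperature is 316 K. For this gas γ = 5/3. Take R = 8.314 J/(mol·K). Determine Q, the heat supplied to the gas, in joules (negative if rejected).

-1770 J

n = P₁V₁/(RT₁) = 307×11.7/(8.314×470) = 0.919 mol.
Isochoric: V stays 11.7 L; P/T = const ⇒ T₂ = 316 K, P₂ = 206 kPa.
W = 0 (no volume change).
ΔU = nCvΔT = 0.919×12.5×(316−470) = -1770 J.
Q = ΔU = -1770 J.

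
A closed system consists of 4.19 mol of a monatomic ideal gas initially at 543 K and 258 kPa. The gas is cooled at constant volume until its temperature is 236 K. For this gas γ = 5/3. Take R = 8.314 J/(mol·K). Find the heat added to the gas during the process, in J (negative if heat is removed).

V₁ = nRT₁/P₁ = 4.19×8.314×543/258 = 73.3 L.
Isochoric: V stays 73.3 L; P/T = const ⇒ T₂ = 236 K, P₂ = 112 kPa.
W = 0 (no volume change).
ΔU = nCvΔT = 4.19×12.5×(236−543) = -16000 J.
Q = ΔU = -16000 J.

-16000 J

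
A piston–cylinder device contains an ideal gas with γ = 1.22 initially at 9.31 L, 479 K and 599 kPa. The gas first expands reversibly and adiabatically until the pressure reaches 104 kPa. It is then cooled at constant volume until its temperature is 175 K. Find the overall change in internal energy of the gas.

n = P₁V₁/(RT₁) = 599×9.31/(8.314×479) = 1.40 mol.
Step 1 — Adiabatic: T₂/T₁ = (P₂/P₁)^((γ−1)/γ) ⇒ T₂ = 479×(0.174)^0.180 = 349 K; V₂ = 39.1 L.
ΔU = nCvΔT = 1.40×37.8×(349−479) = -6860 J.
Q = 0 for an adiabatic process, so W = −ΔU = 6860 J.
State after step 1: P = 104 kPa, V = 39.1 L, T = 349 K.
Step 2 — Isochoric: V stays 39.1 L; P/T = const ⇒ T₂ = 175 K, P₂ = 52.1 kPa.
W = 0 (no volume change).
ΔU = nCvΔT = 1.40×37.8×(175−349) = -9220 J.
Q = ΔU = -9220 J.
Net over both steps: W = 6860 J, Q = -9220 J, ΔU = -16100 J.

-16100 J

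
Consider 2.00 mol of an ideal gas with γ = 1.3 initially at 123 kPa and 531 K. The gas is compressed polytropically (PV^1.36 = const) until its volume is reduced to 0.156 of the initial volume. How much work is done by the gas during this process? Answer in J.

-23300 J

V₁ = nRT₁/P₁ = 2.00×8.314×531/123 = 71.8 L.
Polytropic n=1.36: T₂ = T₁(V₁/V₂)^(n−1) = 531×(6.41)^0.36 = 1040 K; P₂ = P₁(V₁/V₂)^n = 1540 kPa.
W = (P₁V₁−P₂V₂)/(n−1) = (123×71.8−1540×11.2)/0.36 = -23300 J.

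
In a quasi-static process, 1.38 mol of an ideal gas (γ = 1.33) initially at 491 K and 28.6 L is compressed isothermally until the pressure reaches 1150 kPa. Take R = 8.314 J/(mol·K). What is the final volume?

4.90 L

P₁ = nRT₁/V₁ = 1.38×8.314×491/28.6 = 197 kPa.
Isothermal: T stays 491 K; PV = const ⇒ V₂ = 4.90 L, P₂ = 1150 kPa.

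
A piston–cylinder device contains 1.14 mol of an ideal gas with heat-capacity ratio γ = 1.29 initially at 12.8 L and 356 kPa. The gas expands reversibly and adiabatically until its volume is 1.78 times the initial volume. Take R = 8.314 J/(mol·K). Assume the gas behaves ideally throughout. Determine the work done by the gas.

2420 J

T₁ = P₁V₁/(nR) = 356×12.8/(1.14×8.314) = 481 K.
Adiabatic: TV^(γ−1) = const ⇒ T₂ = 481×(0.562)^0.290 = 407 K; PV^γ = const ⇒ P₂ = 169 kPa.
ΔU = nCvΔT = 1.14×28.7×(407−481) = -2420 J.
Q = 0 for an adiabatic process, so W = −ΔU = 2420 J.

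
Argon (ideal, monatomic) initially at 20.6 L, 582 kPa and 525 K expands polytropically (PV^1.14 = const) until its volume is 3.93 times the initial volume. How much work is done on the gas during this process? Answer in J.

-14900 J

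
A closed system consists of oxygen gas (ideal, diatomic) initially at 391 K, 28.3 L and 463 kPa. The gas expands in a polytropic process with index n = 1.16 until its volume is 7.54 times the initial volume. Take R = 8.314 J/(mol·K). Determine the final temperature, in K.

Polytropic n=1.16: T₂ = T₁(V₁/V₂)^(n−1) = 391×(0.133)^0.16 = 283 K; P₂ = P₁(V₁/V₂)^n = 44.4 kPa.

283 K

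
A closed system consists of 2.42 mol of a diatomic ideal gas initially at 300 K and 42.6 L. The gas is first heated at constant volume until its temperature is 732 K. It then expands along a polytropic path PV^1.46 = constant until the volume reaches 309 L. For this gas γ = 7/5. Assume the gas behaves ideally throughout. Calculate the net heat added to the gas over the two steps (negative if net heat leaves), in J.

18900 J

P₁ = nRT₁/V₁ = 2.42×8.314×300/42.6 = 142 kPa.
Step 1 — Isochoric: V stays 42.6 L; P/T = const ⇒ T₂ = 732 K, P₂ = 346 kPa.
W = 0 (no volume change).
ΔU = nCvΔT = 2.42×20.8×(732−300) = 21700 J.
Q = ΔU = 21700 J.
State after step 1: P = 346 kPa, V = 42.6 L, T = 732 K.
Step 2 — Polytropic n=1.46: T₂ = T₁(V₁/V₂)^(n−1) = 732×(0.138)^0.46 = 294 K; P₂ = P₁(V₁/V₂)^n = 19.2 kPa.
W = (P₁V₁−P₂V₂)/(n−1) = (346×42.6−19.2×309)/0.46 = 19100 J.
ΔU = nCvΔT = 2.42×20.8×(294−732) = -22000 J.
Q = ΔU + W = -2870 J.
Net over both steps: W = 19100 J, Q = 18900 J, ΔU = -291 J.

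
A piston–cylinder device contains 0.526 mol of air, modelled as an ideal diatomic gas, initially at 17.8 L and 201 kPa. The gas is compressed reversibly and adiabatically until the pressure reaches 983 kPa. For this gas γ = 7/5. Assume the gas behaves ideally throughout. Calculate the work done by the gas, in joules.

-5130 J

T₁ = P₁V₁/(nR) = 201×17.8/(0.526×8.314) = 818 K.
Adiabatic: T₂/T₁ = (P₂/P₁)^((γ−1)/γ) ⇒ T₂ = 818×(4.89)^0.286 = 1290 K; V₂ = 5.73 L.
ΔU = nCvΔT = 0.526×20.8×(1290−818) = 5130 J.
Q = 0 for an adiabatic process, so W = −ΔU = -5130 J.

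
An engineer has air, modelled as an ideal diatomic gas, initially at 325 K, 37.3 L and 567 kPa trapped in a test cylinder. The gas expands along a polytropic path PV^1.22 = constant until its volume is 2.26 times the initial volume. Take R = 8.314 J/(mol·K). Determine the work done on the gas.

-15800 J

n = P₁V₁/(RT₁) = 567×37.3/(8.314×325) = 7.83 mol.
Polytropic n=1.22: T₂ = T₁(V₁/V₂)^(n−1) = 325×(0.442)^0.22 = 272 K; P₂ = P₁(V₁/V₂)^n = 210 kPa.
W = (P₁V₁−P₂V₂)/(n−1) = (567×37.3−210×84.3)/0.22 = 15800 J.
Work done on the gas = −W_by = -15800 J.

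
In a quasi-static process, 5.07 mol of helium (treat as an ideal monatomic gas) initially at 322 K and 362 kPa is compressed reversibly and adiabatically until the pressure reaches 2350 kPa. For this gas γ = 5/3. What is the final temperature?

V₁ = nRT₁/P₁ = 5.07×8.314×322/362 = 37.5 L.
Adiabatic: T₂/T₁ = (P₂/P₁)^((γ−1)/γ) ⇒ T₂ = 322×(6.49)^0.400 = 680 K; V₂ = 12.2 L.

680 K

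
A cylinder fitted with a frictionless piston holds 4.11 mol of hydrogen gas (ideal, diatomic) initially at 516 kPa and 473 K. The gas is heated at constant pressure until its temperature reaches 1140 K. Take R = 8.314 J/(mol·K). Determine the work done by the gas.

22800 J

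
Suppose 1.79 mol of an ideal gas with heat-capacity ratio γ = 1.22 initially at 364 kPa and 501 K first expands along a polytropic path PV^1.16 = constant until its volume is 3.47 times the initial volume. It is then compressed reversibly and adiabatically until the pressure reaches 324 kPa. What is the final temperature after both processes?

522 K

V₁ = nRT₁/P₁ = 1.79×8.314×501/364 = 20.5 L.
Step 1 — Polytropic n=1.16: T₂ = T₁(V₁/V₂)^(n−1) = 501×(0.288)^0.16 = 411 K; P₂ = P₁(V₁/V₂)^n = 86.0 kPa.
W = (P₁V₁−P₂V₂)/(n−1) = (364×20.5−86.0×71.1)/0.16 = 8410 J.
ΔU = nCvΔT = 1.79×37.8×(411−501) = -6120 J.
Q = ΔU + W = 2290 J.
State after step 1: P = 86.0 kPa, V = 71.1 L, T = 411 K.
Step 2 — Adiabatic: T₂/T₁ = (P₂/P₁)^((γ−1)/γ) ⇒ T₂ = 411×(3.77)^0.180 = 522 K; V₂ = 24.0 L.
ΔU = nCvΔT = 1.79×37.8×(522−411) = 7510 J.
Q = 0 for an adiabatic process, so W = −ΔU = -7510 J.
Net over both steps: W = 904 J, Q = 2290 J, ΔU = 1390 J.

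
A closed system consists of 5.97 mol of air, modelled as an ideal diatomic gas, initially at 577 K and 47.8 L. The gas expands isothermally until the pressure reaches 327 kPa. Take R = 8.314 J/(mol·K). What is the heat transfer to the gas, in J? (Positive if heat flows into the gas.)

P₁ = nRT₁/V₁ = 5.97×8.314×577/47.8 = 599 kPa.
Isothermal: T stays 577 K; PV = const ⇒ V₂ = 87.6 L, P₂ = 327 kPa.
ΔU = 0 (ideal gas, T constant).
W = nRT ln(V₂/V₁) = 5.97×8.314×577×ln(1.83) = 17300 J.
Q = ΔU + W = 17300 J.

17300 J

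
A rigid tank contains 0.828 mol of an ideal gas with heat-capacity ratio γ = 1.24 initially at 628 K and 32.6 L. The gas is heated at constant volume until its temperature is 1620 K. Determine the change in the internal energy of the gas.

P₁ = nRT₁/V₁ = 0.828×8.314×628/32.6 = 133 kPa.
Isochoric: V stays 32.6 L; P/T = const ⇒ T₂ = 1620 K, P₂ = 342 kPa.
For an ideal gas ΔU = nCvΔT with Cv = R/(γ−1) = 34.6 J/(mol·K).
ΔU = 0.828×34.6×(1620−628) = 28500 J.

28500 J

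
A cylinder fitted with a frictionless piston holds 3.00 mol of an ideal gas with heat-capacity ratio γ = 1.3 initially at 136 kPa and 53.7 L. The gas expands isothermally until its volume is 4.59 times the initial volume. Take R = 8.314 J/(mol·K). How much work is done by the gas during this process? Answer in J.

T₁ = P₁V₁/(nR) = 136×53.7/(3.00×8.314) = 293 K.
Isothermal: T stays 293 K; PV = const ⇒ V₂ = 246 L, P₂ = 29.6 kPa.
W = nRT ln(V₂/V₁) = 3.00×8.314×293×ln(4.59) = 11100 J.

11100 J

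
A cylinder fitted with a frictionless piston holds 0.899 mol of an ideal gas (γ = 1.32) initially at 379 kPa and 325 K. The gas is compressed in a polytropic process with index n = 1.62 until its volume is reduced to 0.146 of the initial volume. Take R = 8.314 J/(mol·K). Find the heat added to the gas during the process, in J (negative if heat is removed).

8440 J

V₁ = nRT₁/P₁ = 0.899×8.314×325/379 = 6.41 L.
Polytropic n=1.62: T₂ = T₁(V₁/V₂)^(n−1) = 325×(6.85)^0.62 = 1070 K; P₂ = P₁(V₁/V₂)^n = 8560 kPa.
W = (P₁V₁−P₂V₂)/(n−1) = (379×6.41−8560×0.936)/0.62 = -9000 J.
ΔU = nCvΔT = 0.899×26.0×(1070−325) = 17400 J.
Q = ΔU + W = 8440 J.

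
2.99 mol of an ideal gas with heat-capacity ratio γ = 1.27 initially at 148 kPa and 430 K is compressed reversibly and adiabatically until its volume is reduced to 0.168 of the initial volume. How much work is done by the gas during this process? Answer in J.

-24500 J

V₁ = nRT₁/P₁ = 2.99×8.314×430/148 = 72.2 L.
Adiabatic: TV^(γ−1) = const ⇒ T₂ = 430×(5.95)^0.270 = 696 K; PV^γ = const ⇒ P₂ = 1430 kPa.
ΔU = nCvΔT = 2.99×30.8×(696−430) = 24500 J.
Q = 0 for an adiabatic process, so W = −ΔU = -24500 J.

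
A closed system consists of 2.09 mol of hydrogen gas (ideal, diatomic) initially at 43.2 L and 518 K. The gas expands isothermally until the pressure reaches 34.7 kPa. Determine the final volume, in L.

259 L

P₁ = nRT₁/V₁ = 2.09×8.314×518/43.2 = 208 kPa.
Isothermal: T stays 518 K; PV = const ⇒ V₂ = 259 L, P₂ = 34.7 kPa.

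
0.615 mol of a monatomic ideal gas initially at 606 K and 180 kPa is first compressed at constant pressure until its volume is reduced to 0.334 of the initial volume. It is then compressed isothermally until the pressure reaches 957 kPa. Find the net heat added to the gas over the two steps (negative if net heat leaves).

-6890 J

V₁ = nRT₁/P₁ = 0.615×8.314×606/180 = 17.2 L.
Step 1 — Isobaric: P stays 180 kPa; V/T = const ⇒ T₂ = 202 K, V₂ = 5.75 L.
W = PΔV = 180×(5.75−17.2) kPa·L = -2060 J.
ΔU = nCvΔT = 0.615×12.5×(202−606) = -3100 J.
Q = ΔU + W = nCpΔT = -5160 J.
State after step 1: P = 180 kPa, V = 5.75 L, T = 202 K.
Step 2 — Isothermal: T stays 202 K; PV = const ⇒ V₂ = 1.08 L, P₂ = 957 kPa.
ΔU = 0 (ideal gas, T constant).
W = nRT ln(V₂/V₁) = 0.615×8.314×202×ln(0.188) = -1730 J.
Q = ΔU + W = -1730 J.
Net over both steps: W = -3790 J, Q = -6890 J, ΔU = -3100 J.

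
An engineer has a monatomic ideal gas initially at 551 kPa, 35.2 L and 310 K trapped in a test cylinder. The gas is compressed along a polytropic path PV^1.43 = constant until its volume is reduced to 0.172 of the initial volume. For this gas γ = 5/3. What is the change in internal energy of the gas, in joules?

n = P₁V₁/(RT₁) = 551×35.2/(8.314×310) = 7.53 mol.
Polytropic n=1.43: T₂ = T₁(V₁/V₂)^(n−1) = 310×(5.81)^0.43 = 661 K; P₂ = P₁(V₁/V₂)^n = 6830 kPa.
For an ideal gas ΔU = nCvΔT with Cv = (3/2)R = 12.5 J/(mol·K).
ΔU = 7.53×12.5×(661−310) = 32900 J.

32900 J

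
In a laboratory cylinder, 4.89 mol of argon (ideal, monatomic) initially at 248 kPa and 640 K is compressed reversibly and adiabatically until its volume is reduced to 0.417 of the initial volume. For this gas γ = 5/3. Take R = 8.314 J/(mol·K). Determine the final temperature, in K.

1150 K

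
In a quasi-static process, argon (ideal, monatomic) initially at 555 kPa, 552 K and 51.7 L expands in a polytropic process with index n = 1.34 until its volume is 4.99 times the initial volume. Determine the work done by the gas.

35500 J

n = P₁V₁/(RT₁) = 555×51.7/(8.314×552) = 6.25 mol.
Polytropic n=1.34: T₂ = T₁(V₁/V₂)^(n−1) = 552×(0.200)^0.34 = 320 K; P₂ = P₁(V₁/V₂)^n = 64.4 kPa.
W = (P₁V₁−P₂V₂)/(n−1) = (555×51.7−64.4×258)/0.34 = 35500 J.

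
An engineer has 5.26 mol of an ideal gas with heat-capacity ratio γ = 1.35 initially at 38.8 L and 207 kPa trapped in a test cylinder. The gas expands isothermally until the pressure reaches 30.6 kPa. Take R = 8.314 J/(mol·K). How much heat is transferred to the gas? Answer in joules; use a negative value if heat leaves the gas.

15400 J

T₁ = P₁V₁/(nR) = 207×38.8/(5.26×8.314) = 184 K.
Isothermal: T stays 184 K; PV = const ⇒ V₂ = 262 L, P₂ = 30.6 kPa.
ΔU = 0 (ideal gas, T constant).
W = nRT ln(V₂/V₁) = 5.26×8.314×184×ln(6.76) = 15400 J.
Q = ΔU + W = 15400 J.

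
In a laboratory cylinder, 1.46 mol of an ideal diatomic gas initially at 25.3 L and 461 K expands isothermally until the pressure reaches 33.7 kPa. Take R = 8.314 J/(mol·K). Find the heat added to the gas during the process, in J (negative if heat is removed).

P₁ = nRT₁/V₁ = 1.46×8.314×461/25.3 = 221 kPa.
Isothermal: T stays 461 K; PV = const ⇒ V₂ = 166 L, P₂ = 33.7 kPa.
ΔU = 0 (ideal gas, T constant).
W = nRT ln(V₂/V₁) = 1.46×8.314×461×ln(6.56) = 10500 J.
Q = ΔU + W = 10500 J.

10500 J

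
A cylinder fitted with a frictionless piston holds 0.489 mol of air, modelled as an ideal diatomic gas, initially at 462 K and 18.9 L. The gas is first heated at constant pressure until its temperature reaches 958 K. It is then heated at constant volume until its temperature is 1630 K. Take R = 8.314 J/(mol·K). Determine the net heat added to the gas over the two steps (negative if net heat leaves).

P₁ = nRT₁/V₁ = 0.489×8.314×462/18.9 = 99.4 kPa.
Step 1 — Isobaric: P stays 99.4 kPa; V/T = const ⇒ T₂ = 958 K, V₂ = 39.2 L.
W = PΔV = 99.4×(39.2−18.9) kPa·L = 2020 J.
ΔU = nCvΔT = 0.489×20.8×(958−462) = 5040 J.
Q = ΔU + W = nCpΔT = 7060 J.
State after step 1: P = 99.4 kPa, V = 39.2 L, T = 958 K.
Step 2 — Isochoric: V stays 39.2 L; P/T = const ⇒ T₂ = 1630 K, P₂ = 169 kPa.
W = 0 (no volume change).
ΔU = nCvΔT = 0.489×20.8×(1630−958) = 6830 J.
Q = ΔU = 6830 J.
Net over both steps: W = 2020 J, Q = 13900 J, ΔU = 11900 J.

13900 J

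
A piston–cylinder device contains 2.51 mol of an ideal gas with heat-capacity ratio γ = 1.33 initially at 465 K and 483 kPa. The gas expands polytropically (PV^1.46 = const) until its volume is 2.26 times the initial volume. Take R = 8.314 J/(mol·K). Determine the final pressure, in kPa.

147 kPa

V₁ = nRT₁/P₁ = 2.51×8.314×465/483 = 20.1 L.
Polytropic n=1.46: T₂ = T₁(V₁/V₂)^(n−1) = 465×(0.442)^0.46 = 320 K; P₂ = P₁(V₁/V₂)^n = 147 kPa.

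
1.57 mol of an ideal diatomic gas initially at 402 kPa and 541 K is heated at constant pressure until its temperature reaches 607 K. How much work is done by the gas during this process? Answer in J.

V₁ = nRT₁/P₁ = 1.57×8.314×541/402 = 17.6 L.
Isobaric: P stays 402 kPa; V/T = const ⇒ T₂ = 607 K, V₂ = 19.7 L.
W = PΔV = 402×(19.7−17.6) kPa·L = 861 J.

861 J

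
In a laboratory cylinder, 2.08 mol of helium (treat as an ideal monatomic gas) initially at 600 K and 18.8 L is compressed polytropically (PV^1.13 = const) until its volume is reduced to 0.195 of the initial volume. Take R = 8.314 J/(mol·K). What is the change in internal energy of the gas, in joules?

P₁ = nRT₁/V₁ = 2.08×8.314×600/18.8 = 552 kPa.
Polytropic n=1.13: T₂ = T₁(V₁/V₂)^(n−1) = 600×(5.13)^0.13 = 742 K; P₂ = P₁(V₁/V₂)^n = 3500 kPa.
For an ideal gas ΔU = nCvΔT with Cv = (3/2)R = 12.5 J/(mol·K).
ΔU = 2.08×12.5×(742−600) = 3690 J.

3690 J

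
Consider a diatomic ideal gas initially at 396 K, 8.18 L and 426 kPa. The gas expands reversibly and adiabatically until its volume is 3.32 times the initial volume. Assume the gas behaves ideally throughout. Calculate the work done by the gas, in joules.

3320 J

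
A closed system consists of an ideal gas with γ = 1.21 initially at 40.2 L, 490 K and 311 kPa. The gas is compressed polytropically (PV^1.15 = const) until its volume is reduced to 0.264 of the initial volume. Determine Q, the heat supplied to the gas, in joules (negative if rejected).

n = P₁V₁/(RT₁) = 311×40.2/(8.314×490) = 3.07 mol.
Polytropic n=1.15: T₂ = T₁(V₁/V₂)^(n−1) = 490×(3.79)^0.15 = 598 K; P₂ = P₁(V₁/V₂)^n = 1440 kPa.
W = (P₁V₁−P₂V₂)/(n−1) = (311×40.2−1440×10.6)/0.15 = -18400 J.
ΔU = nCvΔT = 3.07×39.6×(598−490) = 13200 J.
Q = ΔU + W = -5270 J.

-5270 J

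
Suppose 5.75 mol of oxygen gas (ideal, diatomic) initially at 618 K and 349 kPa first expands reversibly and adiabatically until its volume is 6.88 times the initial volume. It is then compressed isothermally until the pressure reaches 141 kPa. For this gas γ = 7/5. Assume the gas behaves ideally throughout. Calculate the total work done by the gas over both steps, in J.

15200 J

V₁ = nRT₁/P₁ = 5.75×8.314×618/349 = 84.7 L.
Step 1 — Adiabatic: TV^(γ−1) = const ⇒ T₂ = 618×(0.145)^0.400 = 286 K; PV^γ = const ⇒ P₂ = 23.5 kPa.
ΔU = nCvΔT = 5.75×20.8×(286−618) = -39700 J.
Q = 0 for an adiabatic process, so W = −ΔU = 39700 J.
State after step 1: P = 23.5 kPa, V = 582 L, T = 286 K.
Step 2 — Isothermal: T stays 286 K; PV = const ⇒ V₂ = 96.9 L, P₂ = 141 kPa.
ΔU = 0 (ideal gas, T constant).
W = nRT ln(V₂/V₁) = 5.75×8.314×286×ln(0.166) = -24500 J.
Q = ΔU + W = -24500 J.
Net over both steps: W = 15200 J, Q = -24500 J, ΔU = -39700 J.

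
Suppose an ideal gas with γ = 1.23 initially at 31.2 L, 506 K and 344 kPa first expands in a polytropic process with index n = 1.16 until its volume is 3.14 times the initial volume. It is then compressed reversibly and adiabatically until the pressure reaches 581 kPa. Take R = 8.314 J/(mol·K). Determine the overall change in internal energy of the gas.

n = P₁V₁/(RT₁) = 344×31.2/(8.314×506) = 2.55 mol.
Step 1 — Polytropic n=1.16: T₂ = T₁(V₁/V₂)^(n−1) = 506×(0.318)^0.16 = 421 K; P₂ = P₁(V₁/V₂)^n = 91.2 kPa.
W = (P₁V₁−P₂V₂)/(n−1) = (344×31.2−91.2×98.0)/0.16 = 11200 J.
ΔU = nCvΔT = 2.55×36.1×(421−506) = -7810 J.
Q = ΔU + W = 3420 J.
State after step 1: P = 91.2 kPa, V = 98.0 L, T = 421 K.
Step 2 — Adiabatic: T₂/T₁ = (P₂/P₁)^((γ−1)/γ) ⇒ T₂ = 421×(6.37)^0.187 = 596 K; V₂ = 21.7 L.
ΔU = nCvΔT = 2.55×36.1×(596−421) = 16100 J.
Q = 0 for an adiabatic process, so W = −ΔU = -16100 J.
Net over both steps: W = -4850 J, Q = 3420 J, ΔU = 8270 J.

8270 J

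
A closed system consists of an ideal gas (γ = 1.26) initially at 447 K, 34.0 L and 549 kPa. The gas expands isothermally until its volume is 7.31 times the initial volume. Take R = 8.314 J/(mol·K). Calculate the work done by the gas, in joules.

37100 J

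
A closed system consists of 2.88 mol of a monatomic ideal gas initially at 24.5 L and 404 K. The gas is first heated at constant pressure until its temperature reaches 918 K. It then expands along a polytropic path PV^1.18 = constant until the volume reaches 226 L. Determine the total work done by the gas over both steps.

P₁ = nRT₁/V₁ = 2.88×8.314×404/24.5 = 395 kPa.
Step 1 — Isobaric: P stays 395 kPa; V/T = const ⇒ T₂ = 918 K, V₂ = 55.7 L.
W = PΔV = 395×(55.7−24.5) kPa·L = 12300 J.
ΔU = nCvΔT = 2.88×12.5×(918−404) = 18500 J.
Q = ΔU + W = nCpΔT = 30800 J.
State after step 1: P = 395 kPa, V = 55.7 L, T = 918 K.
Step 2 — Polytropic n=1.18: T₂ = T₁(V₁/V₂)^(n−1) = 918×(0.246)^0.18 = 713 K; P₂ = P₁(V₁/V₂)^n = 75.6 kPa.
W = (P₁V₁−P₂V₂)/(n−1) = (395×55.7−75.6×226)/0.18 = 27200 J.
ΔU = nCvΔT = 2.88×12.5×(713−918) = -7350 J.
Q = ΔU + W = 19900 J.
Net over both steps: W = 39500 J, Q = 50600 J, ΔU = 11100 J.

39500 J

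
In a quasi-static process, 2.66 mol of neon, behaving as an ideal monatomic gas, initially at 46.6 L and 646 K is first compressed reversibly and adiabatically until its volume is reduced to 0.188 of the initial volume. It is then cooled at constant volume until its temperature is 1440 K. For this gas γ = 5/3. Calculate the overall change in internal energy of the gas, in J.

26300 J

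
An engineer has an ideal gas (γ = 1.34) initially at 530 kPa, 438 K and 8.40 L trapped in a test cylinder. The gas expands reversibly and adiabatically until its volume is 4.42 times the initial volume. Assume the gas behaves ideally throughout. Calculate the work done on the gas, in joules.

n = P₁V₁/(RT₁) = 530×8.40/(8.314×438) = 1.22 mol.
Adiabatic: TV^(γ−1) = const ⇒ T₂ = 438×(0.226)^0.340 = 264 K; PV^γ = const ⇒ P₂ = 72.3 kPa.
ΔU = nCvΔT = 1.22×24.5×(264−438) = -5190 J.
Q = 0 for an adiabatic process, so W = −ΔU = 5190 J.
Work done on the gas = −W_by = -5190 J.

-5190 J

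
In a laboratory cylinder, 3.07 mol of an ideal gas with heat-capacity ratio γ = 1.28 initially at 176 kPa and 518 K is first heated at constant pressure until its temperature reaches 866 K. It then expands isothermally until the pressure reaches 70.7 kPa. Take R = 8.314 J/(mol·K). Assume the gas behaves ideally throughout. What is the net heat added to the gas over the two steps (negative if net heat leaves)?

V₁ = nRT₁/P₁ = 3.07×8.314×518/176 = 75.1 L.
Step 1 — Isobaric: P stays 176 kPa; V/T = const ⇒ T₂ = 866 K, V₂ = 126 L.
W = PΔV = 176×(126−75.1) kPa·L = 8880 J.
ΔU = nCvΔT = 3.07×29.7×(866−518) = 31700 J.
Q = ΔU + W = nCpΔT = 40600 J.
State after step 1: P = 176 kPa, V = 126 L, T = 866 K.
Step 2 — Isothermal: T stays 866 K; PV = const ⇒ V₂ = 313 L, P₂ = 70.7 kPa.
ΔU = 0 (ideal gas, T constant).
W = nRT ln(V₂/V₁) = 3.07×8.314×866×ln(2.49) = 20200 J.
Q = ΔU + W = 20200 J.
Net over both steps: W = 29000 J, Q = 60800 J, ΔU = 31700 J.

60800 J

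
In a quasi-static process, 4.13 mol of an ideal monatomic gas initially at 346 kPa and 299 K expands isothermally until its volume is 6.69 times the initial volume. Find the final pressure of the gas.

V₁ = nRT₁/P₁ = 4.13×8.314×299/346 = 29.7 L.
Isothermal: T stays 299 K; PV = const ⇒ V₂ = 199 L, P₂ = 51.7 kPa.

51.7 kPa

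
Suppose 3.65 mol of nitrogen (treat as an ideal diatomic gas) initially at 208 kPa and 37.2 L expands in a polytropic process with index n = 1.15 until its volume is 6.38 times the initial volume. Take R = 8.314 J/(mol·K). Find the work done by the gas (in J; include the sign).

12500 J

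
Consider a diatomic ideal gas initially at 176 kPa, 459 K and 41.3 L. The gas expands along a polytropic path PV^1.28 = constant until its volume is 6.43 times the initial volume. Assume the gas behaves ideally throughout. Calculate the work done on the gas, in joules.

-10500 J

n = P₁V₁/(RT₁) = 176×41.3/(8.314×459) = 1.90 mol.
Polytropic n=1.28: T₂ = T₁(V₁/V₂)^(n−1) = 459×(0.156)^0.28 = 273 K; P₂ = P₁(V₁/V₂)^n = 16.3 kPa.
W = (P₁V₁−P₂V₂)/(n−1) = (176×41.3−16.3×266)/0.28 = 10500 J.
Work done on the gas = −W_by = -10500 J.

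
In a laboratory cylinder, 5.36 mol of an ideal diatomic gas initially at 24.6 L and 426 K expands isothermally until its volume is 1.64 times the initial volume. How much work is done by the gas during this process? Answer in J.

9390 J

P₁ = nRT₁/V₁ = 5.36×8.314×426/24.6 = 772 kPa.
Isothermal: T stays 426 K; PV = const ⇒ V₂ = 40.3 L, P₂ = 471 kPa.
W = nRT ln(V₂/V₁) = 5.36×8.314×426×ln(1.64) = 9390 J.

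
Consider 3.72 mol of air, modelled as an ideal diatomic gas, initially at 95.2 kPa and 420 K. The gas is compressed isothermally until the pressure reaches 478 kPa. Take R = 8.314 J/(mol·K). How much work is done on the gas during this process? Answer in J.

V₁ = nRT₁/P₁ = 3.72×8.314×420/95.2 = 136 L.
Isothermal: T stays 420 K; PV = const ⇒ V₂ = 27.2 L, P₂ = 478 kPa.
W = nRT ln(V₂/V₁) = 3.72×8.314×420×ln(0.199) = -21000 J.
Work done on the gas = −W_by = 21000 J.

21000 J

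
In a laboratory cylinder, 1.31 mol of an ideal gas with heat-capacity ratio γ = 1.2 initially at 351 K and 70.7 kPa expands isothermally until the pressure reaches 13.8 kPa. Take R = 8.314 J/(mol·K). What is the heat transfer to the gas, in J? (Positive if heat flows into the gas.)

6250 J

V₁ = nRT₁/P₁ = 1.31×8.314×351/70.7 = 54.1 L.
Isothermal: T stays 351 K; PV = const ⇒ V₂ = 277 L, P₂ = 13.8 kPa.
ΔU = 0 (ideal gas, T constant).
W = nRT ln(V₂/V₁) = 1.31×8.314×351×ln(5.12) = 6250 J.
Q = ΔU + W = 6250 J.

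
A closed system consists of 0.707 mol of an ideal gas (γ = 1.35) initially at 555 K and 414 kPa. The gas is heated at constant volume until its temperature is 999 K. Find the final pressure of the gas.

V₁ = nRT₁/P₁ = 0.707×8.314×555/414 = 7.88 L.
Isochoric: V stays 7.88 L; P/T = const ⇒ T₂ = 999 K, P₂ = 745 kPa.

745 kPa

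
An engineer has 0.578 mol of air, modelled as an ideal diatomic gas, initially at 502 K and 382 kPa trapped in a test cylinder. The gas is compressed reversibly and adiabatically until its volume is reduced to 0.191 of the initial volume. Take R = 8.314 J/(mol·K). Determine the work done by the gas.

-5660 J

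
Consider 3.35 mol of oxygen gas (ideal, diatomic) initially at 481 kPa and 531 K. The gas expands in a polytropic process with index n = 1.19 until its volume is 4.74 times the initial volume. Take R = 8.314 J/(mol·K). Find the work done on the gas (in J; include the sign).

-19900 J

V₁ = nRT₁/P₁ = 3.35×8.314×531/481 = 30.7 L.
Polytropic n=1.19: T₂ = T₁(V₁/V₂)^(n−1) = 531×(0.211)^0.19 = 395 K; P₂ = P₁(V₁/V₂)^n = 75.5 kPa.
W = (P₁V₁−P₂V₂)/(n−1) = (481×30.7−75.5×146)/0.19 = 19900 J.
Work done on the gas = −W_by = -19900 J.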